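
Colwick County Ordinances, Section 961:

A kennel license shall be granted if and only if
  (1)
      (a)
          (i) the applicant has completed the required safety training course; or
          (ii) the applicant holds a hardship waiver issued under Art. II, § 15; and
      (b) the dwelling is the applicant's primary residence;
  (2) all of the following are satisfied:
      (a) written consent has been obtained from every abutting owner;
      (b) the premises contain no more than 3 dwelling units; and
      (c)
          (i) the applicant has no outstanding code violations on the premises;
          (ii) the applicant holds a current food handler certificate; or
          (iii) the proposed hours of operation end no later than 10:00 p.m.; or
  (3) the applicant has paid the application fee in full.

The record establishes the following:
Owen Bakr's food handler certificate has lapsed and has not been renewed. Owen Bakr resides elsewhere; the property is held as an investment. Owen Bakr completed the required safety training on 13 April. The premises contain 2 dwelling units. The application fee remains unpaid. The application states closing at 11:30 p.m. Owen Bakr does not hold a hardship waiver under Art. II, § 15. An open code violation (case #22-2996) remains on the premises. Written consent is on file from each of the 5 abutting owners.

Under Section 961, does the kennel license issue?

No — denied.

(i) safety training — satisfied.
(ii) hardship waiver — not satisfied.
(a): T OR F → true.
(b) primary residence — fails.
(1) = T AND F = false.
(a) all abutters consent — met.
(b) ≤ 3 units — satisfied.
(i) no code violations — not met.
(ii) food handler cert. — not met.
(iii) closes by 10 p.m. — not met.
So (c) is not satisfied (F OR F OR F).
So (2) is not satisfied (T AND T AND F).
(3) fee paid — not met.
Overall = F OR F OR F = false.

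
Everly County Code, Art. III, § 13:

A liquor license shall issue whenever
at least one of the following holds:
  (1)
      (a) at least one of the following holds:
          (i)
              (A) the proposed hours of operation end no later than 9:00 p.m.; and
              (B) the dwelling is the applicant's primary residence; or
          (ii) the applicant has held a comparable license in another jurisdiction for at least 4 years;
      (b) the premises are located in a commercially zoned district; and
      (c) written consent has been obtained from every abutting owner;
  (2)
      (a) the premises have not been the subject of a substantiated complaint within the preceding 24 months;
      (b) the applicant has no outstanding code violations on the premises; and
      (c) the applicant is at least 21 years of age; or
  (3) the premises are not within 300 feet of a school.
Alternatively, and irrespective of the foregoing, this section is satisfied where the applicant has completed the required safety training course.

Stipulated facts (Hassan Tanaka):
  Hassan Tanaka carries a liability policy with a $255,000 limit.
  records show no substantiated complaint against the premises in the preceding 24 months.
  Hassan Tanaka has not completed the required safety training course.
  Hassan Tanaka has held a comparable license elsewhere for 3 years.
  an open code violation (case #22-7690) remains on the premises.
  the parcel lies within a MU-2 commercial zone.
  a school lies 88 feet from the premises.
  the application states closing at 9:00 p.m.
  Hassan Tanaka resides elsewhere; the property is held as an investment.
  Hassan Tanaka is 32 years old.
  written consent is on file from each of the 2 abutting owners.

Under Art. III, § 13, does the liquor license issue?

No — denied.

(A) closes by 9 p.m. — met.
(B) primary residence — not met.
(i): T AND F → false.
(ii) prior license ≥ 4 yr — not satisfied.
(a) = F OR F = false.
(b) commercially zoned — holds.
(c) all abutters consent — satisfied.
So (1) is not satisfied (F AND T AND T).
(a) no complaint in 24 mo. — holds.
(b) no code violations — fails.
(c) age ≥ 21 — met.
So (2) is not satisfied (T AND F AND T).
(3) ≥300 ft from school — fails.
Overall = F OR F OR F = false.
Exception (safety training) — not satisfied.
Result: main false OR exception false → false.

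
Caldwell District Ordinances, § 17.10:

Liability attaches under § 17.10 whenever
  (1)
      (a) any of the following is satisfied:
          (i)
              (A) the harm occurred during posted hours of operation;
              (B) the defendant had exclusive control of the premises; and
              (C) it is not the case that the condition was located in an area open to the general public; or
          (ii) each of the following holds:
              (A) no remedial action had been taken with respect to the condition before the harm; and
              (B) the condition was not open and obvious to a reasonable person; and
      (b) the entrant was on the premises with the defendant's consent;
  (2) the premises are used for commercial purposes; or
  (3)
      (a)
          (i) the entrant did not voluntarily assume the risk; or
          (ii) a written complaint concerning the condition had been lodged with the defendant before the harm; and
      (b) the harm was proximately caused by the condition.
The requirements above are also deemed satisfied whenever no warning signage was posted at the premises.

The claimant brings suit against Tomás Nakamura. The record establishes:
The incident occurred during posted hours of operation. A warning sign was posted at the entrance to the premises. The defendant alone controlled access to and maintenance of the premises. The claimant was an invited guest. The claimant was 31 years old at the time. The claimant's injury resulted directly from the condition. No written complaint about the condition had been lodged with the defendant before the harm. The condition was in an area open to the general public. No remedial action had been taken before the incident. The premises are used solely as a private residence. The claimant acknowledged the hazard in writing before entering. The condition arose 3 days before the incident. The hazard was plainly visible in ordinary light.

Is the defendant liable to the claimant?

(A) during posted hours — holds.
(B) exclusive control — satisfied.
(C) not (public area) — fails.
(i): T AND T AND F → false.
(A) no remedial action — holds.
(B) not open/obvious — not met.
So (ii) is not satisfied (T AND F).
(a): F OR F → false.
(b) consent to enter — satisfied.
(1) = F AND T = false.
(2) commercial use — fails.
(i) no assumed risk — not satisfied.
(ii) complaint lodged — fails.
So (a) is not satisfied (F OR F).
(b) proximate cause — satisfied.
(3): F AND T → false.
Overall = F OR F OR F = false.
Exception (no signage posted) — not satisfied.
Result: main false OR exception false → false.

No — not liable.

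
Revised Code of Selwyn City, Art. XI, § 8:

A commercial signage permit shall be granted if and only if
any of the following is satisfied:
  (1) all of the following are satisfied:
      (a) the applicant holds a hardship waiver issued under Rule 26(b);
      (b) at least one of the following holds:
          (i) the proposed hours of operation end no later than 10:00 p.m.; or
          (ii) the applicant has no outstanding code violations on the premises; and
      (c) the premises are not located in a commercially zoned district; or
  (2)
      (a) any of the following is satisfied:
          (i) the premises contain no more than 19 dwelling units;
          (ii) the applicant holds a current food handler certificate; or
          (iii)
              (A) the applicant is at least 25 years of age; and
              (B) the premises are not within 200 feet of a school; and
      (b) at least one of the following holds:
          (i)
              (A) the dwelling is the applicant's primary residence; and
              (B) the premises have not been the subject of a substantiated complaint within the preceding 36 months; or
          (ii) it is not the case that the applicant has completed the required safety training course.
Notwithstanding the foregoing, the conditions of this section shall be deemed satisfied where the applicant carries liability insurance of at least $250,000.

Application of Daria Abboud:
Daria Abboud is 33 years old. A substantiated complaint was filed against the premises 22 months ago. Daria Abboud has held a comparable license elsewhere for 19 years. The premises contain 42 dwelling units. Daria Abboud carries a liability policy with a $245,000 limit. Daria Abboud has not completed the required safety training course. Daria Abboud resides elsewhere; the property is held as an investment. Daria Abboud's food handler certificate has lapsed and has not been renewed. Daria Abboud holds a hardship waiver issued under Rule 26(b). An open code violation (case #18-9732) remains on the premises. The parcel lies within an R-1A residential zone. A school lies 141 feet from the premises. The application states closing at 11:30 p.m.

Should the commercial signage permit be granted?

(a) hardship waiver — satisfied.
(i) closes by 10 p.m. — fails.
(ii) no code violations — not satisfied.
(b) = F OR F = false.
(c) not (commercially zoned) — met.
(1) = T AND F AND T = false.
(i) ≤ 19 units — fails.
(ii) food handler cert. — fails.
(A) age ≥ 25 — holds.
(B) ≥200 ft from school — fails.
(iii): T AND F → false.
(a) = F OR F OR F = false.
(A) primary residence — not met.
(B) no complaint in 36 mo. — not satisfied.
So (i) is not satisfied (F AND F).
(ii) not (safety training) — met.
So (b) is satisfied (F OR T).
So (2) is not satisfied (F AND T).
So Overall is not satisfied (F OR F).
Exception (insurance ≥ $250,000) — not satisfied.
Result: main false OR exception false → false.

No — denied.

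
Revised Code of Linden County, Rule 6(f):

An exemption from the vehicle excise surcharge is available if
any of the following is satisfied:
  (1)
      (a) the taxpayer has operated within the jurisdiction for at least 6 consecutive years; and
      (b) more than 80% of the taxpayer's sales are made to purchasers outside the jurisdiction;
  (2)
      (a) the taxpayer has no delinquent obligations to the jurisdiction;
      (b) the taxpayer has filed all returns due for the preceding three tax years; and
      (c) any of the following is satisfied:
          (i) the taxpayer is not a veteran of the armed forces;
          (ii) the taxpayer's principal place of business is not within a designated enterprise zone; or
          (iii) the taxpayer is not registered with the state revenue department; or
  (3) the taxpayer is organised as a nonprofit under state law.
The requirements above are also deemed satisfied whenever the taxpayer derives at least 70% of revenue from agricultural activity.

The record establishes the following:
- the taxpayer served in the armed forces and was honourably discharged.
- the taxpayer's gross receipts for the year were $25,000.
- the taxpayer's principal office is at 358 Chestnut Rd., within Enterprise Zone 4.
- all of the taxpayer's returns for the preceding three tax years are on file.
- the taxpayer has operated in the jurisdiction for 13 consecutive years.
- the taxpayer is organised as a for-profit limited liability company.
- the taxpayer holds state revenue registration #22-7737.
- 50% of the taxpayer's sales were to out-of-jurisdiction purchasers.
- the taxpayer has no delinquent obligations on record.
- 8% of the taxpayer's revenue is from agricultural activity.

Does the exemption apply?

(a) ≥ 6 yrs in jurisdiction — satisfied.
(b) >80% out-of-jur. sales — fails.
So (1) is not satisfied (T AND F).
(a) no delinquency — met.
(b) returns current — met.
(i) not (veteran) — not met.
(ii) not (in enterprise zone) — fails.
(iii) not (state-registered) — fails.
(c) = F OR F OR F = false.
(2) = T AND T AND F = false.
(3) nonprofit — not met.
Overall = F OR F OR F = false.
Exception (≥70% agricultural) — not satisfied.
Result: main false OR exception false → false.

No — not exempt.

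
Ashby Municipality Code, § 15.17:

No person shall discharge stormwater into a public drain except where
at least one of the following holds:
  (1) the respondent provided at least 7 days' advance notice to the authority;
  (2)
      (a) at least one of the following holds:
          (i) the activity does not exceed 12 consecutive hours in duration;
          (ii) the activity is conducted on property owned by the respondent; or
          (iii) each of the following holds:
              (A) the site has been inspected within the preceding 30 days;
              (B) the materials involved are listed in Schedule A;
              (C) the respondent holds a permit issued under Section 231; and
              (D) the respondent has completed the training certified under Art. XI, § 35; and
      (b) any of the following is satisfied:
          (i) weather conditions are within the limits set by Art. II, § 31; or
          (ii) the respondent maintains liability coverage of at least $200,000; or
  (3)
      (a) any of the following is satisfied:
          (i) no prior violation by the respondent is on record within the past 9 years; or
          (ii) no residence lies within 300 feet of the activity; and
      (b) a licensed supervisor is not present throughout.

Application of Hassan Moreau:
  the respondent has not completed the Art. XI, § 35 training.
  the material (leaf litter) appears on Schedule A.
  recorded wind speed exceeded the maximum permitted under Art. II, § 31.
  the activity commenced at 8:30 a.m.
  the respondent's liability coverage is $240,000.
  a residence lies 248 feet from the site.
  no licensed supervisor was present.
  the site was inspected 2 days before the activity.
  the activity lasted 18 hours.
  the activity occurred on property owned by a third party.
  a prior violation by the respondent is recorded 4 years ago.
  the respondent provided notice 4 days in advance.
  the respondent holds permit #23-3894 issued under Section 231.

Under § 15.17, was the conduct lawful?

No — unlawful.

(1) ≥7 days' notice — not satisfied.
(i) ≤ 12 hrs duration — not met.
(ii) own property — fails.
(A) site inspected — satisfied.
(B) Schedule A material — holds.
(C) holds permit — met.
(D) training certified — not satisfied.
(iii) = T AND T AND T AND F = false.
(a): F OR F OR F → false.
(i) weather ok — not met.
(ii) coverage ≥ $200,000 — satisfied.
(b): F OR T → true.
(2): F AND T → false.
(i) no prior violation — not met.
(ii) no residence in 300 ft — fails.
So (a) is not satisfied (F OR F).
(b) not (supervisor present) — holds.
(3): F AND T → false.
Overall = F OR F OR F = false.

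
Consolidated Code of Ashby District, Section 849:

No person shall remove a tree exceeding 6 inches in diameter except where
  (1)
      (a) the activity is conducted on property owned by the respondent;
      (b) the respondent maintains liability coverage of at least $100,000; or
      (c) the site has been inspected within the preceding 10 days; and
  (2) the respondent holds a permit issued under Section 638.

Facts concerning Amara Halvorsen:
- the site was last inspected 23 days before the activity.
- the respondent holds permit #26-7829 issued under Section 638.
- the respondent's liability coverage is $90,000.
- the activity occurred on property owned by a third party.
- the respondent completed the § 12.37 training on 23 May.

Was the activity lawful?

(a) own property — not met.
(b) coverage ≥ $100,000 — not satisfied.
(c) site inspected — not met.
(1): F OR F OR F → false.
(2) holds permit — met.
Overall = F AND T = false.

No — unlawful.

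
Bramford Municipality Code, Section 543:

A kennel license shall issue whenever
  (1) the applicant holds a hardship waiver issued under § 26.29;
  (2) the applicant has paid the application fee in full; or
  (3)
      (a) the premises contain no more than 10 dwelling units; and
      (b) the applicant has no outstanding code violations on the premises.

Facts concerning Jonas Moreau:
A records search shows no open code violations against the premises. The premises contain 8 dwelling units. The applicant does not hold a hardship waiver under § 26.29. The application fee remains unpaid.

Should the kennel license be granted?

Yes — granted.

(1) hardship waiver — not met.
(2) fee paid — not met.
(a) ≤ 10 units — met.
(b) no code violations — satisfied.
(3): T AND T → true.
So Overall is satisfied (F OR F OR T).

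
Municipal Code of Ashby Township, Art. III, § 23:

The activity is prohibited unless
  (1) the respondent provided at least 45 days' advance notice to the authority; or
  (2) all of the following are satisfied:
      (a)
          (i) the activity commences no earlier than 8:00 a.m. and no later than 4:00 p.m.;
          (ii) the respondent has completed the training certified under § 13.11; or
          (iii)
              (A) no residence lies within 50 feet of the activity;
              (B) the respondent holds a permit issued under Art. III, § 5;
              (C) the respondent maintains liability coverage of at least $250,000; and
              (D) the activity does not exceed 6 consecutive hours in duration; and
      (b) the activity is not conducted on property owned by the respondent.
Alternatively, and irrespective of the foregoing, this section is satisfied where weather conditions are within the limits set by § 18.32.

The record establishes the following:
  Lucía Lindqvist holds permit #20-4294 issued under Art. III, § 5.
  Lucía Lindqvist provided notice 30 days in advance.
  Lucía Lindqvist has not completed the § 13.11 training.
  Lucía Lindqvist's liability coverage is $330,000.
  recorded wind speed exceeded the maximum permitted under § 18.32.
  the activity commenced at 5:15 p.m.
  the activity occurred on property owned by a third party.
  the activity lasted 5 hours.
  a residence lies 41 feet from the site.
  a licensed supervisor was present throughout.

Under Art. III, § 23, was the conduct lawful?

(1) ≥45 days' notice — not satisfied.
(i) start within hours — not met.
(ii) training certified — fails.
(A) no residence in 50 ft — not met.
(B) holds permit — met.
(C) coverage ≥ $250,000 — satisfied.
(D) ≤ 6 hrs duration — met.
(iii) = F AND T AND T AND T = false.
(a) = F OR F OR F = false.
(b) not (own property) — satisfied.
So (2) is not satisfied (F AND T).
Overall = F OR F = false.
Exception (weather ok) — not satisfied.
Result: main false OR exception false → false.

No — unlawful.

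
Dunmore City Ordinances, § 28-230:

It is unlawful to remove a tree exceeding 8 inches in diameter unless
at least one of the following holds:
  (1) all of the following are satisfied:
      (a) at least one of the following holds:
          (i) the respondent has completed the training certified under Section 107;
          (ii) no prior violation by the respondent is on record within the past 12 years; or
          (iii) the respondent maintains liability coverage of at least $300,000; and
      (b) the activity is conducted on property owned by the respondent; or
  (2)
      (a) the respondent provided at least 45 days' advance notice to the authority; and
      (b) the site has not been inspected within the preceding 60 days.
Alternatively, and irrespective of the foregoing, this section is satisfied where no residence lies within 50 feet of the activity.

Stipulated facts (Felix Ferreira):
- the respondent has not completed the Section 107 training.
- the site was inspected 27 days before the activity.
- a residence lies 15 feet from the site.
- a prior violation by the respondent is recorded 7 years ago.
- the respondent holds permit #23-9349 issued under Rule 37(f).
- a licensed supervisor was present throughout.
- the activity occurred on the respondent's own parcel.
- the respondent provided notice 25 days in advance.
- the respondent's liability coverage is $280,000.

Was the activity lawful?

(i) training certified — not met.
(ii) no prior violation — not satisfied.
(iii) coverage ≥ $300,000 — fails.
(a): F OR F OR F → false.
(b) own property — holds.
(1): F AND T → false.
(a) ≥45 days' notice — fails.
(b) not (site inspected) — not met.
(2) = F AND F = false.
Overall: F OR F → false.
Exception (no residence in 50 ft) — not satisfied.
Result: main false OR exception false → false.

No — unlawful.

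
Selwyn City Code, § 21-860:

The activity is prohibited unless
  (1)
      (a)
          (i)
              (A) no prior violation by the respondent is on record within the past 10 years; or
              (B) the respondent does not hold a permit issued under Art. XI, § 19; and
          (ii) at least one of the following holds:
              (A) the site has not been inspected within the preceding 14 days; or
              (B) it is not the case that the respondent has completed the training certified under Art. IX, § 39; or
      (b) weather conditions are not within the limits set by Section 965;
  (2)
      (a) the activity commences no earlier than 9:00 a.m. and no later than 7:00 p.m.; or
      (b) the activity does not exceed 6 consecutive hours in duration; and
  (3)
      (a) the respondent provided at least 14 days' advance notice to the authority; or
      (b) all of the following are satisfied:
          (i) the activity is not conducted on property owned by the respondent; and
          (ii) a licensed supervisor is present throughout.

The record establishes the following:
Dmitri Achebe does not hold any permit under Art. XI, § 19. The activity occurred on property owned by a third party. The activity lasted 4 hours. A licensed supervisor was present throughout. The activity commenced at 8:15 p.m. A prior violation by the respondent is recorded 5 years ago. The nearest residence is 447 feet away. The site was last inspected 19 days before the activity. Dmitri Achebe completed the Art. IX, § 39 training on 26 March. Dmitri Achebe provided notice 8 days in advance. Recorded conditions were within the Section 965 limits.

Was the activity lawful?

Yes — lawful.

(A) no prior violation — not satisfied.
(B) not (holds permit) — holds.
(i): F OR T → true.
(A) not (site inspected) — holds.
(B) not (training certified) — not met.
(ii): T OR F → true.
(a): T AND T → true.
(b) not (weather ok) — not met.
(1) = T OR F = true.
(a) start within hours — not satisfied.
(b) ≤ 6 hrs duration — satisfied.
(2) = F OR T = true.
(a) ≥14 days' notice — not satisfied.
(i) not (own property) — met.
(ii) supervisor present — holds.
(b): T AND T → true.
So (3) is satisfied (F OR T).
Overall = T AND T AND T = true.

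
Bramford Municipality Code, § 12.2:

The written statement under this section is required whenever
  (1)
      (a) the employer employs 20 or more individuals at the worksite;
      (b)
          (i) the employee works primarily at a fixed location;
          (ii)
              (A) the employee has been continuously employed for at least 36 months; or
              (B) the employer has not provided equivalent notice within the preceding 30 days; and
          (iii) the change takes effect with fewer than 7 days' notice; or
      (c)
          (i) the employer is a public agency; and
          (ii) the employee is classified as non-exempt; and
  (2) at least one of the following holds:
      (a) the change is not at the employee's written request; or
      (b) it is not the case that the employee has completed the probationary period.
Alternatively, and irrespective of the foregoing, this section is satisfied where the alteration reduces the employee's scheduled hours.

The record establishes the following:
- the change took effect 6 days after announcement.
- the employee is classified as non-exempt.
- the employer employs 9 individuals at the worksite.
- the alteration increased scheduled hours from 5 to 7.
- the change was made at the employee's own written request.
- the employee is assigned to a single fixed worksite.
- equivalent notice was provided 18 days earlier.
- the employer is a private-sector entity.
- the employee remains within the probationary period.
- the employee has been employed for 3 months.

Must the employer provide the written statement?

No — not required.

(a) ≥ 20 at site — not met.
(i) fixed location — satisfied.
(A) tenure ≥ 36 mo. — not met.
(B) no recent notice — not met.
(ii) = F OR F = false.
(iii) < 7 days' notice — holds.
So (b) is not satisfied (T AND F AND T).
(i) public agency — not satisfied.
(ii) non-exempt — holds.
(c) = F AND T = false.
(1): F OR F OR F → false.
(a) not employee-requested — not met.
(b) not (past probation) — met.
(2) = F OR T = true.
Overall: F AND T → false.
Exception (hours reduced) — not satisfied.
Result: main false OR exception false → false.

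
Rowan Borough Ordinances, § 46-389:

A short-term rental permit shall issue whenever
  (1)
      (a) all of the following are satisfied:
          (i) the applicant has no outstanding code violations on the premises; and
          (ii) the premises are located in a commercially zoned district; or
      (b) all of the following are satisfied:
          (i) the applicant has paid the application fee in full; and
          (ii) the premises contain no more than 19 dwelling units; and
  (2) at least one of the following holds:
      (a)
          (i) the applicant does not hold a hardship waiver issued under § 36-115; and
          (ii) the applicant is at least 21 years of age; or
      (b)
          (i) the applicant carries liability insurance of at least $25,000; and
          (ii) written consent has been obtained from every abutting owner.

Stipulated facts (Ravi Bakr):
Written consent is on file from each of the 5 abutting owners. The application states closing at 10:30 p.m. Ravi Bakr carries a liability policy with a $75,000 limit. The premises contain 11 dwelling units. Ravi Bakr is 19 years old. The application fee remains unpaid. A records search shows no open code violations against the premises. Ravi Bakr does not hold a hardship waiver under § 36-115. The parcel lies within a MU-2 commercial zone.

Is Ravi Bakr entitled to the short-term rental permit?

(i) no code violations — satisfied.
(ii) commercially zoned — met.
(a) = T AND T = true.
(i) fee paid — not satisfied.
(ii) ≤ 19 units — holds.
(b) = F AND T = false.
(1): T OR F → true.
(i) not (hardship waiver) — satisfied.
(ii) age ≥ 21 — not satisfied.
So (a) is not satisfied (T AND F).
(i) insurance ≥ $25,000 — met.
(ii) all abutters consent — satisfied.
(b): T AND T → true.
(2): F OR T → true.
Overall = T AND T = true.

Yes — granted.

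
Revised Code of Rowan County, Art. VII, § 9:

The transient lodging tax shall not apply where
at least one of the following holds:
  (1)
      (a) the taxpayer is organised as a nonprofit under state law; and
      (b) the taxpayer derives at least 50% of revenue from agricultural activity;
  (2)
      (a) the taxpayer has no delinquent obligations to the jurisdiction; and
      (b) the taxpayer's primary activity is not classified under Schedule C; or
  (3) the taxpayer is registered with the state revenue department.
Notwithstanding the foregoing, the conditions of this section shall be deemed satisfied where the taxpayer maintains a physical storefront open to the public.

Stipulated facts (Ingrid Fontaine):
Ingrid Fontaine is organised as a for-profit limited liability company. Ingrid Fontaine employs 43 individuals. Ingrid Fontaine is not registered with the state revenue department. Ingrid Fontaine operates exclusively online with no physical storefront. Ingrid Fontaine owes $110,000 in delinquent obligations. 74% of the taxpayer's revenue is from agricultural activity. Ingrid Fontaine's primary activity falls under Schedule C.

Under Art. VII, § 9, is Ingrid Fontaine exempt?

No — not exempt.

(a) nonprofit — fails.
(b) ≥50% agricultural — satisfied.
(1) = F AND T = false.
(a) no delinquency — fails.
(b) not (Schedule C activity) — fails.
(2) = F AND F = false.
(3) state-registered — fails.
Overall: F OR F OR F → false.
Exception (has storefront) — not satisfied.
Result: main false OR exception false → false.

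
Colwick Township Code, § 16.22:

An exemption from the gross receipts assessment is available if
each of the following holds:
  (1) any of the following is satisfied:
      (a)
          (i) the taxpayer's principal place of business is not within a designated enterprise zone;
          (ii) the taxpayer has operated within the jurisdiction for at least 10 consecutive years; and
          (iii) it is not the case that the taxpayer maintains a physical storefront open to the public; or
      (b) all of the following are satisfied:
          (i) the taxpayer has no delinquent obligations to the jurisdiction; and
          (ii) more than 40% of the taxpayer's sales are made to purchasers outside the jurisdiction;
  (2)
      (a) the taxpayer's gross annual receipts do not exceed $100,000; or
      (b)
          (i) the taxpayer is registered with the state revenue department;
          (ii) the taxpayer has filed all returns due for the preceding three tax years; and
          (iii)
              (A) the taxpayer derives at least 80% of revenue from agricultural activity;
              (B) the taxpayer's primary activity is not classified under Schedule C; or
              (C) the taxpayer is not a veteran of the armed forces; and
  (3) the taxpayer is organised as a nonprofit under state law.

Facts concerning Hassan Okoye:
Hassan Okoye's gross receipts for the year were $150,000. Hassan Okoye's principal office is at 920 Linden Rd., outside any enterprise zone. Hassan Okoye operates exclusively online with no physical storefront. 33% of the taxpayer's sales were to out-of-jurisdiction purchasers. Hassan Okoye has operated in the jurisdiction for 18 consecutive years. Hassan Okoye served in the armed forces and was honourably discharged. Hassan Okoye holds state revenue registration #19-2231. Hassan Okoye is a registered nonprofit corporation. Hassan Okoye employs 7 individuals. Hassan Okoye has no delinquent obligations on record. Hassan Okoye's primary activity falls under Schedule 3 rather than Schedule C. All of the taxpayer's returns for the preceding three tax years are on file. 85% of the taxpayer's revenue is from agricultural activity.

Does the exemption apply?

(i) not (in enterprise zone) — met.
(ii) ≥ 10 yrs in jurisdiction — met.
(iii) not (has storefront) — satisfied.
(a): T AND T AND T → true.
(i) no delinquency — satisfied.
(ii) >40% out-of-jur. sales — not satisfied.
(b): T AND F → false.
So (1) is satisfied (T OR F).
(a) receipts ≤ $100,000 — not met.
(i) state-registered — met.
(ii) returns current — holds.
(A) ≥80% agricultural — met.
(B) not (Schedule C activity) — holds.
(C) not (veteran) — not satisfied.
So (iii) is satisfied (T OR T OR F).
So (b) is satisfied (T AND T AND T).
(2) = F OR T = true.
(3) nonprofit — met.
So Overall is satisfied (T AND T AND T).

Yes — exempt.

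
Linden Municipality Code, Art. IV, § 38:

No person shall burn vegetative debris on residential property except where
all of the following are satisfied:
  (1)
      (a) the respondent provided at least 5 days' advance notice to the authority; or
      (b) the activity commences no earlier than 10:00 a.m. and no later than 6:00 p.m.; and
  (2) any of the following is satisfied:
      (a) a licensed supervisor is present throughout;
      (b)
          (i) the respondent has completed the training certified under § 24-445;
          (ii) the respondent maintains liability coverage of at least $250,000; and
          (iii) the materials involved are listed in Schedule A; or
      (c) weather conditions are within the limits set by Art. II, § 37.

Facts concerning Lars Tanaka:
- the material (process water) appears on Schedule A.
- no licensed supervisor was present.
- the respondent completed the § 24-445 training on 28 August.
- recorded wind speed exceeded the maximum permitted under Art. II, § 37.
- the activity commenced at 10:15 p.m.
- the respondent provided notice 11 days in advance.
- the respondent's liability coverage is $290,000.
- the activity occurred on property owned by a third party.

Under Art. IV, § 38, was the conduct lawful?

(a) ≥5 days' notice — holds.
(b) start within hours — not satisfied.
(1) = T OR F = true.
(a) supervisor present — not satisfied.
(i) training certified — met.
(ii) coverage ≥ $250,000 — satisfied.
(iii) Schedule A material — holds.
(b) = T AND T AND T = true.
(c) weather ok — not met.
So (2) is satisfied (F OR T OR F).
So Overall is satisfied (T AND T).

Yes — lawful.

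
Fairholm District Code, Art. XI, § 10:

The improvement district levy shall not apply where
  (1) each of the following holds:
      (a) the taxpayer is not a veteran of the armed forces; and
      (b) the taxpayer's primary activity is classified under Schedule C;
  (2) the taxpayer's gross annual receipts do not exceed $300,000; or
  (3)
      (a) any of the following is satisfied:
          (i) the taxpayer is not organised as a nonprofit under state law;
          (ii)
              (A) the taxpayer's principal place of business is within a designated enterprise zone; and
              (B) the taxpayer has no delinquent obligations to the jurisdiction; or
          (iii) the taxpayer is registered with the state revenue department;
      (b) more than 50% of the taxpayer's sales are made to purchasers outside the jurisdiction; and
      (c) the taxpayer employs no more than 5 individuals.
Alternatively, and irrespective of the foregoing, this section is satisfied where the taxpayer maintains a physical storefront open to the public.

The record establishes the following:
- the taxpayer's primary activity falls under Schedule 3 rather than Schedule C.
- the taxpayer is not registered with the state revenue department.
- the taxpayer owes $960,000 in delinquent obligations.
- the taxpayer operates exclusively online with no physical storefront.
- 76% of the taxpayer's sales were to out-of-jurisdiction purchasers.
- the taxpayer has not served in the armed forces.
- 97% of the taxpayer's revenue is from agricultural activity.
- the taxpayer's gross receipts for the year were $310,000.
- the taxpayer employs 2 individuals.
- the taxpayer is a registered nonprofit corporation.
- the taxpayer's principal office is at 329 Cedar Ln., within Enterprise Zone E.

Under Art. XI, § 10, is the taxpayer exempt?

(a) not (veteran) — met.
(b) Schedule C activity — not satisfied.
(1): T AND F → false.
(2) receipts ≤ $300,000 — not met.
(i) not (nonprofit) — fails.
(A) in enterprise zone — met.
(B) no delinquency — not met.
So (ii) is not satisfied (T AND F).
(iii) state-registered — not satisfied.
(a) = F OR F OR F = false.
(b) >50% out-of-jur. sales — met.
(c) ≤ 5 employees — met.
(3) = F AND T AND T = false.
Overall: F OR F OR F → false.
Exception (has storefront) — not satisfied.
Result: main false OR exception false → false.

No — not exempt.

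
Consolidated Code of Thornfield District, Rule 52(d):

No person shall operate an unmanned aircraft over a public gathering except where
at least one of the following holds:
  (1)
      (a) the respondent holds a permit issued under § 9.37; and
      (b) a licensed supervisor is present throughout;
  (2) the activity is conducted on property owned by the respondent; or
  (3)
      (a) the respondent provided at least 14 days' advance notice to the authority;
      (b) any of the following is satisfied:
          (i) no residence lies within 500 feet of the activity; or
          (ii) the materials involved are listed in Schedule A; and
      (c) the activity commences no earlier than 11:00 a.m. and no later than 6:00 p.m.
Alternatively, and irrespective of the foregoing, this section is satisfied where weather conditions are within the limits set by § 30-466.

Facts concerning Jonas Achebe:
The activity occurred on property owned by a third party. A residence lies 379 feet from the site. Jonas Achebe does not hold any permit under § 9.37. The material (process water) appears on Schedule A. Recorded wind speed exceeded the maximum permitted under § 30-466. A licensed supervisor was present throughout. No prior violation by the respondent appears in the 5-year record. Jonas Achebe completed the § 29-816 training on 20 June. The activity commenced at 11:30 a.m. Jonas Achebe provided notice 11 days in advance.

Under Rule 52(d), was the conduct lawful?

No — unlawful.

(a) holds permit — not satisfied.
(b) supervisor present — satisfied.
(1): F AND T → false.
(2) own property — fails.
(a) ≥14 days' notice — not met.
(i) no residence in 500 ft — fails.
(ii) Schedule A material — met.
(b): F OR T → true.
(c) start within hours — holds.
(3): F AND T AND T → false.
So Overall is not satisfied (F OR F OR F).
Exception (weather ok) — not satisfied.
Result: main false OR exception false → false.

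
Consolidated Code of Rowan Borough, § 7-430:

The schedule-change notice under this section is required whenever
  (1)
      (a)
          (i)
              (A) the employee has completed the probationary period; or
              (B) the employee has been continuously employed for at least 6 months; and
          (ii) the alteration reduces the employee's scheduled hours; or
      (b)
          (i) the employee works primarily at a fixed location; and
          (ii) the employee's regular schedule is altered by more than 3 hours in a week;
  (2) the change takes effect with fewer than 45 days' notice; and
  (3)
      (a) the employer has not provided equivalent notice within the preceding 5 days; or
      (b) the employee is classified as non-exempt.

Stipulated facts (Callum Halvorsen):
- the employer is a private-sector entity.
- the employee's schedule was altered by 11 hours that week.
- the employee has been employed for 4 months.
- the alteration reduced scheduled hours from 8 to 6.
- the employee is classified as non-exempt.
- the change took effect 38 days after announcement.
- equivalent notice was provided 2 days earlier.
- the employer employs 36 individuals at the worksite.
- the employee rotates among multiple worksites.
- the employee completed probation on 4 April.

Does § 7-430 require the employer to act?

(A) past probation — met.
(B) tenure ≥ 6 mo. — not satisfied.
(i) = T OR F = true.
(ii) hours reduced — holds.
(a) = T AND T = true.
(i) fixed location — not met.
(ii) schedule shift > 3h — met.
So (b) is not satisfied (F AND T).
So (1) is satisfied (T OR F).
(2) < 45 days' notice — satisfied.
(a) no recent notice — not met.
(b) non-exempt — holds.
(3): F OR T → true.
Overall: T AND T AND T → true.

Yes — required.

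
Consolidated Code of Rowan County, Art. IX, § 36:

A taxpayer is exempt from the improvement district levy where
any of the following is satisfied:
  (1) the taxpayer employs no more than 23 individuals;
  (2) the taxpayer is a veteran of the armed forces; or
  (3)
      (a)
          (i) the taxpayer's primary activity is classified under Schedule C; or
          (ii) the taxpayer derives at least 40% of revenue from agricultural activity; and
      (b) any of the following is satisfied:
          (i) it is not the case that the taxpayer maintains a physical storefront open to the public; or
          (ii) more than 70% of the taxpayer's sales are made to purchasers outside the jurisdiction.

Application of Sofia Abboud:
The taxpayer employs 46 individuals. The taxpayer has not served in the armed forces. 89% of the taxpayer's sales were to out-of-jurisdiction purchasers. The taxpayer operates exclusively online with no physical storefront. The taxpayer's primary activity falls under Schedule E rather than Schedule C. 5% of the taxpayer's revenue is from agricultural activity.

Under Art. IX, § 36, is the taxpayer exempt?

No — not exempt.

(1) ≤ 23 employees — fails.
(2) veteran — not satisfied.
(i) Schedule C activity — not met.
(ii) ≥40% agricultural — fails.
(a): F OR F → false.
(i) not (has storefront) — met.
(ii) >70% out-of-jur. sales — met.
So (b) is satisfied (T OR T).
So (3) is not satisfied (F AND T).
So Overall is not satisfied (F OR F OR F).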